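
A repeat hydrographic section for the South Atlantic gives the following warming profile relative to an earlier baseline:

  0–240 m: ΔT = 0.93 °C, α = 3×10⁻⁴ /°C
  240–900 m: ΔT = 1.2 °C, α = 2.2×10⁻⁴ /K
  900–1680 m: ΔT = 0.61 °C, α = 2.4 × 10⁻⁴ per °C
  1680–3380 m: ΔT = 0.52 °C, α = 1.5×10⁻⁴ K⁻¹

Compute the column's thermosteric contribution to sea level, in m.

Δh ≈ 0.488 m

3×10⁻⁴ × 240 × 0.93 = 0.06696 m
Layer 2: 2.2×10⁻⁴ × 1.2 × 660 = 0.17424 m
Layer 3: 780 × 2.4×10⁻⁴ × 0.61 = 0.114192 m
1680–3380 m: 1.5×10⁻⁴ × 0.52 × 1700 = 0.13260 m
Δh = 0.06696 + 0.17424 + 0.114192 + 0.13260 = 0.487992 m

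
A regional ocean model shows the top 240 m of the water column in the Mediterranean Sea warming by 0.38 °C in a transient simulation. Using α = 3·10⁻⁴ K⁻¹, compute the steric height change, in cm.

Δh = αΔT·H = 3×10⁻⁴ × 0.38 × 240 = 0.02736 m

2.74 cm of thermosteric rise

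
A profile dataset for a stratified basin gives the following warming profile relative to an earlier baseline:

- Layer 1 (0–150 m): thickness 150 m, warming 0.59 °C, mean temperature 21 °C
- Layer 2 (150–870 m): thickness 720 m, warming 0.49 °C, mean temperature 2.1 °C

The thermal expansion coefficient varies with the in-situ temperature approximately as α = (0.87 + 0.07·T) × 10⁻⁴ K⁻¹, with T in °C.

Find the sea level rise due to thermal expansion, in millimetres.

Layer 1: α = (0.87 + 0.07×21)×10⁻⁴ = 2.34×10⁻⁴ K⁻¹
Layer 2: α = (0.87 + 0.07×2.1)×10⁻⁴ = 1.017×10⁻⁴ K⁻¹
0–150 m: 2.34×10⁻⁴ × 0.59 × 150 = 0.020709 m
Layer 2: 1.017×10⁻⁴ × 720 × 0.49 = 0.03587976 m
Δh = 0.020709 + 0.03587976 = 0.05658876 m ≈ 56.6 mm

Δh ≈ 56.6 mm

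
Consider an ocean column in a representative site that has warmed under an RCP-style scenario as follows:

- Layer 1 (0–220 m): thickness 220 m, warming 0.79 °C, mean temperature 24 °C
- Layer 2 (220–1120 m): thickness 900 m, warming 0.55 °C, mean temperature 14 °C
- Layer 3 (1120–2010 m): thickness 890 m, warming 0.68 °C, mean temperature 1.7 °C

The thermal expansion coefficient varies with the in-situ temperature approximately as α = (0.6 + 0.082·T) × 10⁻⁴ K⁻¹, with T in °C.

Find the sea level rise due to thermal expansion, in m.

Layer 1: α = (0.6 + 0.082×24)×10⁻⁴ = 2.568×10⁻⁴ K⁻¹
Layer 2: α = (0.6 + 0.082×14)×10⁻⁴ = 1.748×10⁻⁴ K⁻¹
Layer 3: α = (0.6 + 0.082×1.7)×10⁻⁴ = 0.7394×10⁻⁴ K⁻¹
2.568×10⁻⁴ × 0.79 × 220 = 0.04463184 m
Layer 2: 900 × 0.55 × 1.748×10⁻⁴ = 0.086526 m
1120–2010 m: 890 × 0.68 × 0.7394×10⁻⁴ = 0.044748488 m
Δh = 0.04463184 + 0.086526 + 0.044748488 = 0.175906328 m

Δh ≈ 0.18 m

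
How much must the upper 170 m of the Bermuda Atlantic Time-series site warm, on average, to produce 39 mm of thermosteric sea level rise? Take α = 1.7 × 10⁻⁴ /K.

about 1.3 °C

ΔT = Δh/(αH) = 0.039 / (1.7×10⁻⁴ × 170) ≈ 1.349 °C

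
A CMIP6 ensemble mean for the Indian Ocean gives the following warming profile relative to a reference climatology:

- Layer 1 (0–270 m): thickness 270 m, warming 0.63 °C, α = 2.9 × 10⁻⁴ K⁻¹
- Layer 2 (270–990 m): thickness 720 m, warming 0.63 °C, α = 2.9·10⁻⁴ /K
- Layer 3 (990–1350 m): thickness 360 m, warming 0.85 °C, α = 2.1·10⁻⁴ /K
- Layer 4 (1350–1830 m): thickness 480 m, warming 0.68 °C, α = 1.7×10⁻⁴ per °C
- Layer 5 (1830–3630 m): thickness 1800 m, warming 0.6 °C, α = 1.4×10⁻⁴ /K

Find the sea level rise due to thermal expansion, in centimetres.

Δh ≈ 45.2 cm

0.63 × 270 × 2.9×10⁻⁴ = 0.049329 m
270–990 m: 2.9×10⁻⁴ × 0.63 × 720 = 0.131544 m
990–1350 m: 2.1×10⁻⁴ × 360 × 0.85 = 0.06426 m
1350–1830 m: 1.7×10⁻⁴ × 480 × 0.68 = 0.055488 m
1830–3630 m: 1.4×10⁻⁴ × 1800 × 0.6 = 0.15120 m
Δh = 0.049329 + 0.131544 + 0.06426 + 0.055488 + 0.15120 = 0.451821 m ≈ 45.2 cm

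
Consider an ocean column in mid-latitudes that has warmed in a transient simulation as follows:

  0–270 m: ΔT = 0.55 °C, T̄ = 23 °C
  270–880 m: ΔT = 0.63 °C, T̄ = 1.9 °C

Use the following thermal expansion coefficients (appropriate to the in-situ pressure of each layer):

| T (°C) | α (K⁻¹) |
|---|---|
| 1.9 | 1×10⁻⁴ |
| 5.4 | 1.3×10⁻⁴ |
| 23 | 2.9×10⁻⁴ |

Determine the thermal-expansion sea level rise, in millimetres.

Layer 1 at 23 °C → α = 2.9×10⁻⁴ K⁻¹
Layer 2 at 1.9 °C → α = 1×10⁻⁴ K⁻¹
0–270 m: 0.55 × 2.9×10⁻⁴ × 270 = 0.043065 m
1×10⁻⁴ × 610 × 0.63 = 0.03843 m
Δh = 0.043065 + 0.03843 = 0.081495 m ≈ 81.5 mm

Δh = 81.5 mm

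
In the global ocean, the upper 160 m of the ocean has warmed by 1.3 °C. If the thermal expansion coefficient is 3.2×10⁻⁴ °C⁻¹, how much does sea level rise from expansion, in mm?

66.6 mm of thermosteric rise

Δh = αΔT·H = 3.2×10⁻⁴ × 1.3 × 160 = 0.06656 m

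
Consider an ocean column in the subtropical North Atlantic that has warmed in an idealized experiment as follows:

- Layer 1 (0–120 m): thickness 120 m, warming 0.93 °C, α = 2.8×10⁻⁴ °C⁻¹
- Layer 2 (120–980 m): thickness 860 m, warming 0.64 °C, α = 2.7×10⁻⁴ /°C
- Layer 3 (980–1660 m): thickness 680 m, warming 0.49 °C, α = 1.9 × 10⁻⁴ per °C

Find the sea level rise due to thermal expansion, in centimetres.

2.8×10⁻⁴ × 0.93 × 120 = 0.031248 m
860 × 0.64 × 2.7×10⁻⁴ = 0.148608 m
1.9×10⁻⁴ × 0.49 × 680 = 0.063308 m
Δh = 0.031248 + 0.148608 + 0.063308 = 0.243164 m ≈ 24.3 cm

24.3 cm of thermosteric rise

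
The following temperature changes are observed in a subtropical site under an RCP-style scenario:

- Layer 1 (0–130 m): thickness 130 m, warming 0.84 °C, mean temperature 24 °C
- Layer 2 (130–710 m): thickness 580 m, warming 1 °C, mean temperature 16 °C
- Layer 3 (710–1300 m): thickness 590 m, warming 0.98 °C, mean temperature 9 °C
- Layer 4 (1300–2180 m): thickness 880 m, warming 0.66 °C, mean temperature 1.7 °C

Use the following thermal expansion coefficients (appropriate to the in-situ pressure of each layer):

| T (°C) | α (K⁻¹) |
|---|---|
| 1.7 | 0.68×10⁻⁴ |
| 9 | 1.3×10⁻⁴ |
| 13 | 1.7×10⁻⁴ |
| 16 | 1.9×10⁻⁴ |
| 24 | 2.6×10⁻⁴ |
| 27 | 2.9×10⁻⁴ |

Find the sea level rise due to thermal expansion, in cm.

Layer 1 at 24 °C → α = 2.6×10⁻⁴ K⁻¹
Layer 2 at 16 °C → α = 1.9×10⁻⁴ K⁻¹
Layer 3 at 9 °C → α = 1.3×10⁻⁴ K⁻¹
Layer 4 at 1.7 °C → α = 0.68×10⁻⁴ K⁻¹
Layer 1: 130 × 0.84 × 2.6×10⁻⁴ = 0.028392 m
Layer 2: 1.9×10⁻⁴ × 580 × 1 = 0.11020 m
710–1300 m: 0.98 × 1.3×10⁻⁴ × 590 = 0.075166 m
Layer 4: 880 × 0.66 × 0.68×10⁻⁴ = 0.0394944 m
Δh = 0.028392 + 0.11020 + 0.075166 + 0.0394944 = 0.2532524 m

Δh = 25.3 cm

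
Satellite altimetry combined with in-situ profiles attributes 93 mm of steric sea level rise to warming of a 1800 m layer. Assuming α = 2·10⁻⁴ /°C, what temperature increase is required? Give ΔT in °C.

about 0.26 °C

ΔT = Δh/(αH) = 0.093 / (2×10⁻⁴ × 1800) ≈ 0.2583 °C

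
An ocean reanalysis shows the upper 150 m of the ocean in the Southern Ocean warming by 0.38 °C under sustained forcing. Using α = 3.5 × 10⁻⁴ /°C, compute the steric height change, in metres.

Δh ≈ 0.0200 m

Δh = αΔT·H = 3.5×10⁻⁴ × 0.38 × 150 = 0.01995 m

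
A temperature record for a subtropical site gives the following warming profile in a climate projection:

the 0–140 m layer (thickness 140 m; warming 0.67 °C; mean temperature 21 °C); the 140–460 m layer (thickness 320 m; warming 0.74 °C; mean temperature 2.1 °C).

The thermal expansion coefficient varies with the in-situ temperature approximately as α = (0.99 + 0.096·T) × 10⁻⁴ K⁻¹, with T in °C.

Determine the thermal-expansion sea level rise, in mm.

Layer 1: α = (0.99 + 0.096×21)×10⁻⁴ = 3.006×10⁻⁴ K⁻¹
Layer 2: α = (0.99 + 0.096×2.1)×10⁻⁴ = 1.1916×10⁻⁴ K⁻¹
140 × 0.67 × 3.006×10⁻⁴ = 0.02819628 m
320 × 1.1916×10⁻⁴ × 0.74 = 0.028217088 m
Δh = 0.02819628 + 0.028217088 = 0.056413368 m ≈ 56.4 mm

about 56.4 mm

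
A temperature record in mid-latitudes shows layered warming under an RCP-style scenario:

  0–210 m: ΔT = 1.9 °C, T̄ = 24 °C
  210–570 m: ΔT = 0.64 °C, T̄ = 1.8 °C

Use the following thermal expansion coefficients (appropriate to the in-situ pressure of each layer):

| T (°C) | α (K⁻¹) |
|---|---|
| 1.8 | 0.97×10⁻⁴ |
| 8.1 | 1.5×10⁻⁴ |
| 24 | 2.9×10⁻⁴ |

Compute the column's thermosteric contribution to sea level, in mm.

Layer 1 at 24 °C → α = 2.9×10⁻⁴ K⁻¹
Layer 2 at 1.8 °C → α = 0.97×10⁻⁴ K⁻¹
0–210 m: 2.9×10⁻⁴ × 1.9 × 210 = 0.11571 m
Layer 2: 360 × 0.97×10⁻⁴ × 0.64 = 0.0223488 m
Δh = 0.11571 + 0.0223488 = 0.1380588 m

Δh ≈ 138 mm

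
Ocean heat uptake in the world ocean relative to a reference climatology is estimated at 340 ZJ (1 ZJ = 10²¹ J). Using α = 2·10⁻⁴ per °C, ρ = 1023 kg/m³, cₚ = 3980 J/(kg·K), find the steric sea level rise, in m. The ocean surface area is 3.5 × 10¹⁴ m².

0.0477 m of thermosteric rise

Per unit area: Q = 340×10²¹ / (3.5×10¹⁴) ≈ 9.714×10⁸ J/m²
Δh = αQ/(ρcₚ) = 2×10⁻⁴ × 9.714×10⁸ / (1023 × 3980) ≈ 0.047717 m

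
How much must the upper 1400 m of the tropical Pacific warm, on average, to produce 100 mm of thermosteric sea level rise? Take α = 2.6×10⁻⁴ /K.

0.275 °C

ΔT = Δh/(αH) = 0.1 / (2.6×10⁻⁴ × 1400) ≈ 0.2747 °C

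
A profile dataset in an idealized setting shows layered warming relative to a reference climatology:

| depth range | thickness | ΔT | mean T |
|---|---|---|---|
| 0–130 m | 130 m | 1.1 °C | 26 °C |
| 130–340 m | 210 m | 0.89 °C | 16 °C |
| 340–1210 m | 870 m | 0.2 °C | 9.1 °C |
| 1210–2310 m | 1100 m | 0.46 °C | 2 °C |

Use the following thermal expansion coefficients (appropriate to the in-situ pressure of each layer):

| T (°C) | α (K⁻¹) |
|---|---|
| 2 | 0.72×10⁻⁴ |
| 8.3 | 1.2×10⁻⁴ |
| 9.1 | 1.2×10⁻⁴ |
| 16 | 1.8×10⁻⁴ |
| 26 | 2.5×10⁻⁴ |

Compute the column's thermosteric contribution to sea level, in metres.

Layer 1 at 26 °C → α = 2.5×10⁻⁴ K⁻¹
Layer 2 at 16 °C → α = 1.8×10⁻⁴ K⁻¹
Layer 3 at 9.1 °C → α = 1.2×10⁻⁴ K⁻¹
Layer 4 at 2 °C → α = 0.72×10⁻⁴ K⁻¹
130 × 1.1 × 2.5×10⁻⁴ = 0.03575 m
Layer 2: 1.8×10⁻⁴ × 0.89 × 210 = 0.033642 m
Layer 3: 0.2 × 1.2×10⁻⁴ × 870 = 0.02088 m
Layer 4: 1100 × 0.46 × 0.72×10⁻⁴ = 0.036432 m
Δh = 0.03575 + 0.033642 + 0.02088 + 0.036432 = 0.126704 m

0.127 m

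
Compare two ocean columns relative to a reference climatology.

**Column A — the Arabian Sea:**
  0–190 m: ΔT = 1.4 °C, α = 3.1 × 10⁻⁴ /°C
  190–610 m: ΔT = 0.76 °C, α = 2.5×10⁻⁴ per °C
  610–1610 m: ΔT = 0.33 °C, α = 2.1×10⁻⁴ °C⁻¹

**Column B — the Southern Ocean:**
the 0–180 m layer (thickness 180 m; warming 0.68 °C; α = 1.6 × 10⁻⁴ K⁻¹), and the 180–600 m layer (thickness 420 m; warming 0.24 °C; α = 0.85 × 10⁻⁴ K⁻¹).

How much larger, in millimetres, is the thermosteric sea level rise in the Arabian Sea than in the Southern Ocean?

203 mm larger

A Layer 1: 190 × 1.4 × 3.1×10⁻⁴ = 0.08246 m
A 2.5×10⁻⁴ × 420 × 0.76 = 0.07980 m
A 0.33 × 1000 × 2.1×10⁻⁴ = 0.06930 m
A total: 0.23156 m
B 0.68 × 1.6×10⁻⁴ × 180 = 0.019584 m
B Layer 2: 0.85×10⁻⁴ × 420 × 0.24 = 0.008568 m
B total: 0.028152 m
Difference: 0.23156 − 0.028152 = 0.203408 m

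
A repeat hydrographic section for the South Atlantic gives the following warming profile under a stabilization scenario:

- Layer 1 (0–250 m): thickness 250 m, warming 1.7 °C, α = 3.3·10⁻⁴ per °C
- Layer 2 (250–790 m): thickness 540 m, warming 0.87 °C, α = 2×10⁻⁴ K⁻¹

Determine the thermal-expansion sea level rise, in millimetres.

Layer 1: 250 × 1.7 × 3.3×10⁻⁴ = 0.14025 m
Layer 2: 540 × 0.87 × 2×10⁻⁴ = 0.09396 m
Δh = 0.14025 + 0.09396 = 0.23421 m ≈ 234 mm

about 234 mm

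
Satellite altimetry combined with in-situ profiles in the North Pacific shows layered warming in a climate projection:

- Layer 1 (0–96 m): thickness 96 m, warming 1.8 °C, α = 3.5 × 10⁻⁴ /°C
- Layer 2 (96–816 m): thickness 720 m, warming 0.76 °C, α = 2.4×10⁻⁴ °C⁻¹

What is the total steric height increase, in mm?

3.5×10⁻⁴ × 1.8 × 96 = 0.06048 m
Layer 2: 720 × 2.4×10⁻⁴ × 0.76 = 0.131328 m
Δh = 0.06048 + 0.131328 = 0.191808 m ≈ 192 mm

about 192 mm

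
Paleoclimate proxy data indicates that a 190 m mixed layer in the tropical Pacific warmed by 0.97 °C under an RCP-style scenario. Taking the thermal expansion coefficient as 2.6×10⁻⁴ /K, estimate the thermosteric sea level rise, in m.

Δh ≈ 0.0479 m

Δh = αΔT·H = 2.6×10⁻⁴ × 0.97 × 190 = 0.047918 m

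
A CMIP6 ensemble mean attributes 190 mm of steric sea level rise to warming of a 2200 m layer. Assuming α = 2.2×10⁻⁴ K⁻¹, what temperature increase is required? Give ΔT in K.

0.393 K

ΔT = Δh/(αH) = 0.19 / (2.2×10⁻⁴ × 2200) ≈ 0.3926 K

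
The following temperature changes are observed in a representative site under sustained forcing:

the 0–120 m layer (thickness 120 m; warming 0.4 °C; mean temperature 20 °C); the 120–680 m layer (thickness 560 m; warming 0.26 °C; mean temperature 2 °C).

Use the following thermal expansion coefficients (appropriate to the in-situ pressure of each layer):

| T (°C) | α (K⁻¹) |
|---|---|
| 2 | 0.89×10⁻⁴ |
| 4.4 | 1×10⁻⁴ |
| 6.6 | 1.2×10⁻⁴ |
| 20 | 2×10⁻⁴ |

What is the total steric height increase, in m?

Layer 1 at 20 °C → α = 2×10⁻⁴ K⁻¹
Layer 2 at 2 °C → α = 0.89×10⁻⁴ K⁻¹
Layer 1: 120 × 2×10⁻⁴ × 0.4 = 0.00960 m
Layer 2: 560 × 0.89×10⁻⁴ × 0.26 = 0.0129584 m
Δh = 0.00960 + 0.0129584 = 0.0225584 m ≈ 0.023 m

Δh = 0.023 m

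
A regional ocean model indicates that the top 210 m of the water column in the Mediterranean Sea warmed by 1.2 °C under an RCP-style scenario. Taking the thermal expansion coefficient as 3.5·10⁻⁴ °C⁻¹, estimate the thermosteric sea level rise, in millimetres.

88.2 mm of thermosteric rise

Δh = αΔT·H = 3.5×10⁻⁴ × 1.2 × 210 = 0.08820 m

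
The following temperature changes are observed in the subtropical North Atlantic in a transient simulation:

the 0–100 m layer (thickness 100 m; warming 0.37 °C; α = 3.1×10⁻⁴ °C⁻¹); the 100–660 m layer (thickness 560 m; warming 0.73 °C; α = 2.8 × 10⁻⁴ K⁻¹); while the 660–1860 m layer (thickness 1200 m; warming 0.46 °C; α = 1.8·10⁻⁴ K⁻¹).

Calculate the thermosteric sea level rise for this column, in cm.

Layer 1: 100 × 3.1×10⁻⁴ × 0.37 = 0.01147 m
560 × 0.73 × 2.8×10⁻⁴ = 0.114464 m
660–1860 m: 0.46 × 1200 × 1.8×10⁻⁴ = 0.09936 m
Δh = 0.01147 + 0.114464 + 0.09936 = 0.225294 m

Δh = 23 cm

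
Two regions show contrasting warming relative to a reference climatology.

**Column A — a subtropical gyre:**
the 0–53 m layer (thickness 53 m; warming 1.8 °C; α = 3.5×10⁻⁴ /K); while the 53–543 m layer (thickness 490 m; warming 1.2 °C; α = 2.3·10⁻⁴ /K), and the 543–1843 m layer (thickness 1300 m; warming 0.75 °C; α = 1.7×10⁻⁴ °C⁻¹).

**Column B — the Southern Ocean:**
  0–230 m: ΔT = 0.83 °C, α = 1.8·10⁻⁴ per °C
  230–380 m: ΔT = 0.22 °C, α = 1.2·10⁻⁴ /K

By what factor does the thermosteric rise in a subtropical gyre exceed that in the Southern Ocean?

≈ 8.73×

A 0–53 m: 1.8 × 3.5×10⁻⁴ × 53 = 0.03339 m
A 53–543 m: 1.2 × 490 × 2.3×10⁻⁴ = 0.13524 m
A Layer 3: 0.75 × 1300 × 1.7×10⁻⁴ = 0.16575 m
A total: 0.33438 m
B 0.83 × 1.8×10⁻⁴ × 230 = 0.034362 m
B 0.22 × 1.2×10⁻⁴ × 150 = 0.00396 m
B total: 0.038322 m
Ratio: 0.33438 / 0.038322 ≈ 8.726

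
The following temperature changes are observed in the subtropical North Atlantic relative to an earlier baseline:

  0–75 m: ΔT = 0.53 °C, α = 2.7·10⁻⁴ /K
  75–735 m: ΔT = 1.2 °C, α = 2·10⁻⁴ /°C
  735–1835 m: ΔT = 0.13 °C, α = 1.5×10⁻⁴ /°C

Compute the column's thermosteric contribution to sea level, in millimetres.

about 191 mm

Layer 1: 0.53 × 2.7×10⁻⁴ × 75 = 0.0107325 m
75–735 m: 1.2 × 660 × 2×10⁻⁴ = 0.15840 m
735–1835 m: 1.5×10⁻⁴ × 0.13 × 1100 = 0.02145 m
Δh = 0.0107325 + 0.15840 + 0.02145 = 0.1905825 m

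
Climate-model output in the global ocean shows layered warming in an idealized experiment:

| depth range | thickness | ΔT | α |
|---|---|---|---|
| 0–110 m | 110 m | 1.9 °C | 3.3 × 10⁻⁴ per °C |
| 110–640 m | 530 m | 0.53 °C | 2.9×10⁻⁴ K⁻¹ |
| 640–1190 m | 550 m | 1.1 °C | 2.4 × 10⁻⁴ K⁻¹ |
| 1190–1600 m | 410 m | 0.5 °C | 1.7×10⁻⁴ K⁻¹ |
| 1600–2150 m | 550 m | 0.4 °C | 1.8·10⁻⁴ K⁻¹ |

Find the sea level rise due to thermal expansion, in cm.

37 cm of thermosteric rise

3.3×10⁻⁴ × 1.9 × 110 = 0.06897 m
Layer 2: 2.9×10⁻⁴ × 530 × 0.53 = 0.081461 m
640–1190 m: 550 × 1.1 × 2.4×10⁻⁴ = 0.14520 m
1190–1600 m: 410 × 0.5 × 1.7×10⁻⁴ = 0.03485 m
Layer 5: 0.4 × 550 × 1.8×10⁻⁴ = 0.03960 m
Δh = 0.06897 + 0.081461 + 0.14520 + 0.03485 + 0.03960 = 0.370081 m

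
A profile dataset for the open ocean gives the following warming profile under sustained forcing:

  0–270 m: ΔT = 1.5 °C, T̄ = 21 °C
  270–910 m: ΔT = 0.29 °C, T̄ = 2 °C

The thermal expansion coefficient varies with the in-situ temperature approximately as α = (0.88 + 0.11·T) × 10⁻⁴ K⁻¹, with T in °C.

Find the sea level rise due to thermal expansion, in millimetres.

Layer 1: α = (0.88 + 0.11×21)×10⁻⁴ = 3.19×10⁻⁴ K⁻¹
Layer 2: α = (0.88 + 0.11×2)×10⁻⁴ = 1.1×10⁻⁴ K⁻¹
1.5 × 3.19×10⁻⁴ × 270 = 0.129195 m
Layer 2: 640 × 1.1×10⁻⁴ × 0.29 = 0.020416 m
Δh = 0.129195 + 0.020416 = 0.149611 m

Δh = 150 mm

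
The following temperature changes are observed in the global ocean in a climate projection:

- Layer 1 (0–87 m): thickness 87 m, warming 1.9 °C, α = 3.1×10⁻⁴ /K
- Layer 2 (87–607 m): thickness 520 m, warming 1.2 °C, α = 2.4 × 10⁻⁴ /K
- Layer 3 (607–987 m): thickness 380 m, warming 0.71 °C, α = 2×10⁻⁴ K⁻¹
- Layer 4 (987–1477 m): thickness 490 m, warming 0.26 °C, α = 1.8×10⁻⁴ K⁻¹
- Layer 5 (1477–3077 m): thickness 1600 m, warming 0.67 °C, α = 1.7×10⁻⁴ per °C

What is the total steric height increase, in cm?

1.9 × 87 × 3.1×10⁻⁴ = 0.051243 m
Layer 2: 520 × 2.4×10⁻⁴ × 1.2 = 0.14976 m
Layer 3: 0.71 × 2×10⁻⁴ × 380 = 0.05396 m
1.8×10⁻⁴ × 0.26 × 490 = 0.022932 m
Layer 5: 1600 × 0.67 × 1.7×10⁻⁴ = 0.18224 m
Δh = 0.051243 + 0.14976 + 0.05396 + 0.022932 + 0.18224 = 0.460135 m

Δh = 46.0 cm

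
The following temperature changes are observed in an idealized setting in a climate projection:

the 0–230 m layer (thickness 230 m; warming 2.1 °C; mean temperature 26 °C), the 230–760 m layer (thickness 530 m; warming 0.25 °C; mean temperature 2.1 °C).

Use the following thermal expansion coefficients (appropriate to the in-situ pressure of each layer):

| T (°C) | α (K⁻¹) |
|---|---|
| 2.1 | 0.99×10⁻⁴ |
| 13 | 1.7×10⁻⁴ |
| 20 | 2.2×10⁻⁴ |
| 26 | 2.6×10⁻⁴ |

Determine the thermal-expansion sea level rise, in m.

Layer 1 at 26 °C → α = 2.6×10⁻⁴ K⁻¹
Layer 2 at 2.1 °C → α = 0.99×10⁻⁴ K⁻¹
230 × 2.1 × 2.6×10⁻⁴ = 0.12558 m
230–760 m: 0.25 × 0.99×10⁻⁴ × 530 = 0.0131175 m
Δh = 0.12558 + 0.0131175 = 0.1386975 m

about 0.139 m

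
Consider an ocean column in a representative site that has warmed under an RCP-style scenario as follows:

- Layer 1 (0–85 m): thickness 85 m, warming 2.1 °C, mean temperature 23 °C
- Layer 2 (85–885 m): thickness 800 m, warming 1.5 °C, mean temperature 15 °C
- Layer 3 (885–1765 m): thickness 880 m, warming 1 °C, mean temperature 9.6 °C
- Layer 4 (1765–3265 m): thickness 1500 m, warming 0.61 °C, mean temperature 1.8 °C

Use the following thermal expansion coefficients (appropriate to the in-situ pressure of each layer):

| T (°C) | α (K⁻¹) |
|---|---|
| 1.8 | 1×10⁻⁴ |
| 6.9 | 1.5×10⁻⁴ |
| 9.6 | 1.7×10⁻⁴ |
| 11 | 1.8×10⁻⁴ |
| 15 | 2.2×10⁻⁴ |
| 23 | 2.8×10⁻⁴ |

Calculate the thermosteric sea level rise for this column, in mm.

Layer 1 at 23 °C → α = 2.8×10⁻⁴ K⁻¹
Layer 2 at 15 °C → α = 2.2×10⁻⁴ K⁻¹
Layer 3 at 9.6 °C → α = 1.7×10⁻⁴ K⁻¹
Layer 4 at 1.8 °C → α = 1×10⁻⁴ K⁻¹
85 × 2.8×10⁻⁴ × 2.1 = 0.04998 m
Layer 2: 2.2×10⁻⁴ × 800 × 1.5 = 0.26400 m
1 × 880 × 1.7×10⁻⁴ = 0.14960 m
1765–3265 m: 1500 × 1×10⁻⁴ × 0.61 = 0.09150 m
Δh = 0.04998 + 0.26400 + 0.14960 + 0.09150 = 0.55508 m

Δh ≈ 555 mm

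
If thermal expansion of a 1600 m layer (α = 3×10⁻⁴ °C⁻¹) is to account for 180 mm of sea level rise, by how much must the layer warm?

ΔT = Δh/(αH) = 0.18 / (3×10⁻⁴ × 1600) = 0.3750 K

about 0.375 K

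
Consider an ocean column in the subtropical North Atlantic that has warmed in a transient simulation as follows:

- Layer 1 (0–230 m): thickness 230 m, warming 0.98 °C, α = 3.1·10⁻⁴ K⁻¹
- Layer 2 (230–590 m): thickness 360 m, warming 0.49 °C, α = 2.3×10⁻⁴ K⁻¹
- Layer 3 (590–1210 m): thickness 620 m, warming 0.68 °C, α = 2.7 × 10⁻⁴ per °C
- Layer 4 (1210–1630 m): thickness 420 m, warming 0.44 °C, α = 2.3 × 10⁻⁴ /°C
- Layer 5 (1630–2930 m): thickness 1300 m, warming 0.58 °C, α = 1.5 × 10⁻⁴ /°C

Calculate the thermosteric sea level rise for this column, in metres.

3.1×10⁻⁴ × 0.98 × 230 = 0.069874 m
0.49 × 360 × 2.3×10⁻⁴ = 0.040572 m
2.7×10⁻⁴ × 620 × 0.68 = 0.113832 m
1210–1630 m: 0.44 × 2.3×10⁻⁴ × 420 = 0.042504 m
1.5×10⁻⁴ × 1300 × 0.58 = 0.11310 m
Δh = 0.069874 + 0.040572 + 0.113832 + 0.042504 + 0.11310 = 0.379882 m ≈ 0.380 m

about 0.380 m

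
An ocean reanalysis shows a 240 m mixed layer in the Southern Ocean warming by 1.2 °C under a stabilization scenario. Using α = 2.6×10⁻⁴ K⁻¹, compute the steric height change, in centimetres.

Δh = αΔT·H = 2.6×10⁻⁴ × 1.2 × 240 = 0.07488 m

7.49 cm of thermosteric rise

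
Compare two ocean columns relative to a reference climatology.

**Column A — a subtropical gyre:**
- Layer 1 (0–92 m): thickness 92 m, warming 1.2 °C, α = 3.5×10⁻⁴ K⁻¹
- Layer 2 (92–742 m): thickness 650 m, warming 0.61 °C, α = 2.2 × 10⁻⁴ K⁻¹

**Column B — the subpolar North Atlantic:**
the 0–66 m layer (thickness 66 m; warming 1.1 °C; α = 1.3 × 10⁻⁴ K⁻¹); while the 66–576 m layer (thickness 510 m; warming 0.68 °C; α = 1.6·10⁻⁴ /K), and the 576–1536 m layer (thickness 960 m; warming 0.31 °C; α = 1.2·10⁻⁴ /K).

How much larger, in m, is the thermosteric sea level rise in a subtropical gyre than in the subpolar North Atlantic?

0.0252 m larger

A 0–92 m: 3.5×10⁻⁴ × 1.2 × 92 = 0.03864 m
A 92–742 m: 650 × 0.61 × 2.2×10⁻⁴ = 0.08723 m
A total: 0.12587 m
B 0–66 m: 1.3×10⁻⁴ × 1.1 × 66 = 0.009438 m
B Layer 2: 0.68 × 510 × 1.6×10⁻⁴ = 0.055488 m
B Layer 3: 1.2×10⁻⁴ × 960 × 0.31 = 0.035712 m
B total: 0.100638 m
Difference: 0.12587 − 0.100638 = 0.025232 m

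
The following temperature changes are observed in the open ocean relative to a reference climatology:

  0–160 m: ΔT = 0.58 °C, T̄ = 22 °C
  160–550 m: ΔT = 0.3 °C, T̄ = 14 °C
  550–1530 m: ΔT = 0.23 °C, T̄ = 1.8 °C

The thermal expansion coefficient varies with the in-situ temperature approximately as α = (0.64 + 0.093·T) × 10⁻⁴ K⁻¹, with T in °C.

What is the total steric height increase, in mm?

Layer 1: α = (0.64 + 0.093×22)×10⁻⁴ = 2.686×10⁻⁴ K⁻¹
Layer 2: α = (0.64 + 0.093×14)×10⁻⁴ = 1.942×10⁻⁴ K⁻¹
Layer 3: α = (0.64 + 0.093×1.8)×10⁻⁴ = 0.8074×10⁻⁴ K⁻¹
2.686×10⁻⁴ × 0.58 × 160 = 0.02492608 m
160–550 m: 1.942×10⁻⁴ × 0.3 × 390 = 0.0227214 m
0.8074×10⁻⁴ × 980 × 0.23 = 0.018198796 m
Δh = 0.02492608 + 0.0227214 + 0.018198796 = 0.065846276 m

about 65.8 mm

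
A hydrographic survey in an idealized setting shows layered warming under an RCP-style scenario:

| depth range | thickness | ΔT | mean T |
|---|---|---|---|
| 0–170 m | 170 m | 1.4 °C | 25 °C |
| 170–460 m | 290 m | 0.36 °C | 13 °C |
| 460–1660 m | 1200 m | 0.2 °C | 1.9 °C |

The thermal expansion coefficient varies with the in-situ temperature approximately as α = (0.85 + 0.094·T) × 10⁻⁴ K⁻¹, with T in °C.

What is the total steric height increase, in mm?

Layer 1: α = (0.85 + 0.094×25)×10⁻⁴ = 3.2×10⁻⁴ K⁻¹
Layer 2: α = (0.85 + 0.094×13)×10⁻⁴ = 2.072×10⁻⁴ K⁻¹
Layer 3: α = (0.85 + 0.094×1.9)×10⁻⁴ = 1.0286×10⁻⁴ K⁻¹
0–170 m: 3.2×10⁻⁴ × 170 × 1.4 = 0.07616 m
170–460 m: 0.36 × 2.072×10⁻⁴ × 290 = 0.02163168 m
Layer 3: 0.2 × 1200 × 1.0286×10⁻⁴ = 0.0246864 m
Δh = 0.07616 + 0.02163168 + 0.0246864 = 0.12247808 m

122 mm of thermosteric rise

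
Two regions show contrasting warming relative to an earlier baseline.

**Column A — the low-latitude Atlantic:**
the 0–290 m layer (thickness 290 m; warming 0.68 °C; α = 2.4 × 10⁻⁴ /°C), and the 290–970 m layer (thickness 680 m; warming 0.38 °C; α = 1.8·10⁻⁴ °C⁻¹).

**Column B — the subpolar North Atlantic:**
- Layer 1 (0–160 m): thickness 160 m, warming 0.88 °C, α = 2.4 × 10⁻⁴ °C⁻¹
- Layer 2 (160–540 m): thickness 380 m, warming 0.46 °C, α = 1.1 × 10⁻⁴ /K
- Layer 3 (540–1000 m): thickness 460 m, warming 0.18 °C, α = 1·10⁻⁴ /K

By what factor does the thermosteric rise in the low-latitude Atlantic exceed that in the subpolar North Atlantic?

≈ 1.53×

A 0.68 × 290 × 2.4×10⁻⁴ = 0.047328 m
A 290–970 m: 680 × 1.8×10⁻⁴ × 0.38 = 0.046512 m
A total: 0.09384 m
B 2.4×10⁻⁴ × 160 × 0.88 = 0.033792 m
B 380 × 1.1×10⁻⁴ × 0.46 = 0.019228 m
B Layer 3: 0.18 × 1×10⁻⁴ × 460 = 0.00828 m
B total: 0.06130 m
Ratio: 0.09384 / 0.06130 ≈ 1.531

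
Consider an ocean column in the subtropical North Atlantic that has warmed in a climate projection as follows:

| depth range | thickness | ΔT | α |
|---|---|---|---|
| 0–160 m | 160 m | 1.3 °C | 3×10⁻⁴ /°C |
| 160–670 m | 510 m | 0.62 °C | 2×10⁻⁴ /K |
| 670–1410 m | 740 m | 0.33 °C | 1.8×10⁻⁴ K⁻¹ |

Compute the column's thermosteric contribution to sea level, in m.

Δh ≈ 0.170 m

Layer 1: 160 × 1.3 × 3×10⁻⁴ = 0.06240 m
160–670 m: 2×10⁻⁴ × 0.62 × 510 = 0.06324 m
Layer 3: 1.8×10⁻⁴ × 740 × 0.33 = 0.043956 m
Δh = 0.06240 + 0.06324 + 0.043956 = 0.169596 m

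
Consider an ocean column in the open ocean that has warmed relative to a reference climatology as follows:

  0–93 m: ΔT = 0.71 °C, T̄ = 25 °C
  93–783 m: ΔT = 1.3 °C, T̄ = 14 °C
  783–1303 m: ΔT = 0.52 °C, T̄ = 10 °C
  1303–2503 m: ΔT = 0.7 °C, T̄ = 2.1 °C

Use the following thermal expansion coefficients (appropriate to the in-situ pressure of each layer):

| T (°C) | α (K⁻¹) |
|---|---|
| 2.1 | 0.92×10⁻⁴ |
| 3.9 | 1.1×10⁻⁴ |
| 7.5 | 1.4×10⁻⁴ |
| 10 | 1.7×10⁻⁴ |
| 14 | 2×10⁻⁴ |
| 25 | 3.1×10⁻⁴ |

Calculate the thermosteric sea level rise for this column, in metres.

Δh ≈ 0.323 m

Layer 1 at 25 °C → α = 3.1×10⁻⁴ K⁻¹
Layer 2 at 14 °C → α = 2×10⁻⁴ K⁻¹
Layer 3 at 10 °C → α = 1.7×10⁻⁴ K⁻¹
Layer 4 at 2.1 °C → α = 0.92×10⁻⁴ K⁻¹
3.1×10⁻⁴ × 93 × 0.71 = 0.0204693 m
Layer 2: 690 × 2×10⁻⁴ × 1.3 = 0.17940 m
Layer 3: 520 × 0.52 × 1.7×10⁻⁴ = 0.045968 m
0.7 × 0.92×10⁻⁴ × 1200 = 0.07728 m
Δh = 0.0204693 + 0.17940 + 0.045968 + 0.07728 = 0.3231173 m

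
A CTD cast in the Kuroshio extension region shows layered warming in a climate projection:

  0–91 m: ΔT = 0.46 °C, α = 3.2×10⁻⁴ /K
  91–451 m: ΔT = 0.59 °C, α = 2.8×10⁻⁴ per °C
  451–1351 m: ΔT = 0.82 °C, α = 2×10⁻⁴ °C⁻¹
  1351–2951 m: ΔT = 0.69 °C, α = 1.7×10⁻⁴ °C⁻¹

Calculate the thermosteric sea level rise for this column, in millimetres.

408 mm

Layer 1: 0.46 × 91 × 3.2×10⁻⁴ = 0.0133952 m
Layer 2: 360 × 0.59 × 2.8×10⁻⁴ = 0.059472 m
Layer 3: 0.82 × 2×10⁻⁴ × 900 = 0.14760 m
Layer 4: 1600 × 1.7×10⁻⁴ × 0.69 = 0.18768 m
Δh = 0.0133952 + 0.059472 + 0.14760 + 0.18768 = 0.4081472 m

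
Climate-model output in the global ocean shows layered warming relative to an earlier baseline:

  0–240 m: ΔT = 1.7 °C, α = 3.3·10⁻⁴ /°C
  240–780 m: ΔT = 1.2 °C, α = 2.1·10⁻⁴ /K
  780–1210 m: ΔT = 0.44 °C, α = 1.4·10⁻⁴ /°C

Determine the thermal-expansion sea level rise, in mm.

1.7 × 240 × 3.3×10⁻⁴ = 0.13464 m
1.2 × 540 × 2.1×10⁻⁴ = 0.13608 m
Layer 3: 430 × 0.44 × 1.4×10⁻⁴ = 0.026488 m
Δh = 0.13464 + 0.13608 + 0.026488 = 0.297208 m

Δh = 300 mm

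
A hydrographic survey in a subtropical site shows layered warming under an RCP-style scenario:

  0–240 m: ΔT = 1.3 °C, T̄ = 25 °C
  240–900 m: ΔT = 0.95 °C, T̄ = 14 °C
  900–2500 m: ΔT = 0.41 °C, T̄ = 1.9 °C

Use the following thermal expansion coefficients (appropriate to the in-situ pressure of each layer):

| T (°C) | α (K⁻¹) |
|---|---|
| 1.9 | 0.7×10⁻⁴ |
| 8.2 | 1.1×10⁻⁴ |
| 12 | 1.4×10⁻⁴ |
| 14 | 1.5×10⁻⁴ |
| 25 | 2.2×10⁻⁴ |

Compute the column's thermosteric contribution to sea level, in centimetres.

Layer 1 at 25 °C → α = 2.2×10⁻⁴ K⁻¹
Layer 2 at 14 °C → α = 1.5×10⁻⁴ K⁻¹
Layer 3 at 1.9 °C → α = 0.7×10⁻⁴ K⁻¹
0–240 m: 2.2×10⁻⁴ × 1.3 × 240 = 0.06864 m
240–900 m: 1.5×10⁻⁴ × 660 × 0.95 = 0.09405 m
Layer 3: 1600 × 0.7×10⁻⁴ × 0.41 = 0.04592 m
Δh = 0.06864 + 0.09405 + 0.04592 = 0.20861 m

20.9 cm of thermosteric rise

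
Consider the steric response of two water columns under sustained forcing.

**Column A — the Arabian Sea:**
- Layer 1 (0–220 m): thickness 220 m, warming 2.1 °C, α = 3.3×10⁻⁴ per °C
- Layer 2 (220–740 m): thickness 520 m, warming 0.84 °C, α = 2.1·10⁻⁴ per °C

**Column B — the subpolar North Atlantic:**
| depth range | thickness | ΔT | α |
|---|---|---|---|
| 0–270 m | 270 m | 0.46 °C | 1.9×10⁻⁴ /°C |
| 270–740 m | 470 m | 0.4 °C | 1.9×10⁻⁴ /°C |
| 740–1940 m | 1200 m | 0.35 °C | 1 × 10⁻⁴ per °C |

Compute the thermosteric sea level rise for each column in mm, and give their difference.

A 0–220 m: 2.1 × 3.3×10⁻⁴ × 220 = 0.15246 m
A Layer 2: 520 × 0.84 × 2.1×10⁻⁴ = 0.091728 m
A total: 0.244188 m
B Layer 1: 1.9×10⁻⁴ × 270 × 0.46 = 0.023598 m
B Layer 2: 1.9×10⁻⁴ × 0.4 × 470 = 0.03572 m
B Layer 3: 1200 × 0.35 × 1×10⁻⁴ = 0.04200 m
B total: 0.101318 m
Difference: 0.244188 − 0.101318 = 0.14287 m

Δh_A ≈ 244 mm, Δh_B ≈ 101 mm; difference ≈ 143 mm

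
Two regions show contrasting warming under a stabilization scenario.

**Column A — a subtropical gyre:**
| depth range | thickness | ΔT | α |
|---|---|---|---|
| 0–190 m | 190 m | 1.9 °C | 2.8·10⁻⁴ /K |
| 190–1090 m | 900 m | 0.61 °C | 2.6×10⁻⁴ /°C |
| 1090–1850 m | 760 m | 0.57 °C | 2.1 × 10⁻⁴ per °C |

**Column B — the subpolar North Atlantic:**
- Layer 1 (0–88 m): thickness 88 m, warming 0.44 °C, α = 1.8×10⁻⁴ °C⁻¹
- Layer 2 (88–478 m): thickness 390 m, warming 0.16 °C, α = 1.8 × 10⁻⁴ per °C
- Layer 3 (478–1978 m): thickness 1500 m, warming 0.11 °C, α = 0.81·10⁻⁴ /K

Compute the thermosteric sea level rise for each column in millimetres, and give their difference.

A 1.9 × 2.8×10⁻⁴ × 190 = 0.10108 m
A Layer 2: 0.61 × 900 × 2.6×10⁻⁴ = 0.14274 m
A Layer 3: 0.57 × 2.1×10⁻⁴ × 760 = 0.090972 m
A total: 0.334792 m
B 0–88 m: 88 × 1.8×10⁻⁴ × 0.44 = 0.0069696 m
B 390 × 0.16 × 1.8×10⁻⁴ = 0.011232 m
B Layer 3: 1500 × 0.81×10⁻⁴ × 0.11 = 0.013365 m
B total: 0.0315666 m
Difference: 0.334792 − 0.0315666 = 0.3032254 m

Δh_A ≈ 330 mm, Δh_B ≈ 32 mm; difference ≈ 300 mm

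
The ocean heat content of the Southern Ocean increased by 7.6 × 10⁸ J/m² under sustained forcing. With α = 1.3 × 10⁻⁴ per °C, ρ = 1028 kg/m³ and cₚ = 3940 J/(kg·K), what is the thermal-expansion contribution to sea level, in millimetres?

Δh ≈ 24.4 mm

Δh = αQ/(ρcₚ) = 1.3×10⁻⁴ × 7.6×10⁸ / (1028 × 3940) ≈ 0.024393 m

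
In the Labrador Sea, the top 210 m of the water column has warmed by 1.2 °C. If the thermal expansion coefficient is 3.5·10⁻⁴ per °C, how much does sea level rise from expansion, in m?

Δh = αΔT·H = 3.5×10⁻⁴ × 1.2 × 210 = 0.08820 m

about 0.0882 m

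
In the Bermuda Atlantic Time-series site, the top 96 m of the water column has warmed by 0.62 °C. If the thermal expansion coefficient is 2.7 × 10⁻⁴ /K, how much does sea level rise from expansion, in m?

0.016 m of thermosteric rise

Δh = αΔT·H = 2.7×10⁻⁴ × 0.62 × 96 = 0.0160704 m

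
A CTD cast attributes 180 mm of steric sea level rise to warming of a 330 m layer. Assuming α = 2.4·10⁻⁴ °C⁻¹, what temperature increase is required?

ΔT = Δh/(αH) = 0.18 / (2.4×10⁻⁴ × 330) ≈ 2.273 K

about 2.27 K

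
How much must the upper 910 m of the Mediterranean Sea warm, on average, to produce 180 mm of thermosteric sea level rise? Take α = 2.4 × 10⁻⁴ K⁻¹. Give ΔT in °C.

ΔT = Δh/(αH) = 0.18 / (2.4×10⁻⁴ × 910) ≈ 0.8242 °C

about 0.82 °C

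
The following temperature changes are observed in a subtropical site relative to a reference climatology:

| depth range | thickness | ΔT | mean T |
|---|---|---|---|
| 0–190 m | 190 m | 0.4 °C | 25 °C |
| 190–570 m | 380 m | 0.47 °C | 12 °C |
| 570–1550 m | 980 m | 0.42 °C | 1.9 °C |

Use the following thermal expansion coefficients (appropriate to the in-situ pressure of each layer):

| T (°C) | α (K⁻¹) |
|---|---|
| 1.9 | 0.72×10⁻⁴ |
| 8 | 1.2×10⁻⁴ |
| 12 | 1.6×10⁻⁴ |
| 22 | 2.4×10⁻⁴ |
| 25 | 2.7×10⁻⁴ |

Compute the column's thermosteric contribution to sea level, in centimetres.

7.87 cm

Layer 1 at 25 °C → α = 2.7×10⁻⁴ K⁻¹
Layer 2 at 12 °C → α = 1.6×10⁻⁴ K⁻¹
Layer 3 at 1.9 °C → α = 0.72×10⁻⁴ K⁻¹
0–190 m: 190 × 0.4 × 2.7×10⁻⁴ = 0.02052 m
Layer 2: 1.6×10⁻⁴ × 380 × 0.47 = 0.028576 m
Layer 3: 0.42 × 980 × 0.72×10⁻⁴ = 0.0296352 m
Δh = 0.02052 + 0.028576 + 0.0296352 = 0.0787312 m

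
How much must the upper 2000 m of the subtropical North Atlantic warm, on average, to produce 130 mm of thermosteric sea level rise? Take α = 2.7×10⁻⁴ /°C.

about 0.241 K

ΔT = Δh/(αH) = 0.13 / (2.7×10⁻⁴ × 2000) ≈ 0.2407 K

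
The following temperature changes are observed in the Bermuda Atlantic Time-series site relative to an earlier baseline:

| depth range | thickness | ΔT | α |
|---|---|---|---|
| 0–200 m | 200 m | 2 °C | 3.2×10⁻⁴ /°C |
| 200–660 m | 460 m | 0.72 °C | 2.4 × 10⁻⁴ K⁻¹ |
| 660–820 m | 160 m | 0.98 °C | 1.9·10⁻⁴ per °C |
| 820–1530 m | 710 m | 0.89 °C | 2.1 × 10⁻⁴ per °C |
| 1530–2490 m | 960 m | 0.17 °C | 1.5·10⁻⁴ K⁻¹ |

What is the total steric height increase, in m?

0.39 m

200 × 3.2×10⁻⁴ × 2 = 0.12800 m
460 × 2.4×10⁻⁴ × 0.72 = 0.079488 m
0.98 × 160 × 1.9×10⁻⁴ = 0.029792 m
Layer 4: 710 × 2.1×10⁻⁴ × 0.89 = 0.132699 m
1530–2490 m: 1.5×10⁻⁴ × 960 × 0.17 = 0.02448 m
Δh = 0.12800 + 0.079488 + 0.029792 + 0.132699 + 0.02448 = 0.394459 m ≈ 0.39 m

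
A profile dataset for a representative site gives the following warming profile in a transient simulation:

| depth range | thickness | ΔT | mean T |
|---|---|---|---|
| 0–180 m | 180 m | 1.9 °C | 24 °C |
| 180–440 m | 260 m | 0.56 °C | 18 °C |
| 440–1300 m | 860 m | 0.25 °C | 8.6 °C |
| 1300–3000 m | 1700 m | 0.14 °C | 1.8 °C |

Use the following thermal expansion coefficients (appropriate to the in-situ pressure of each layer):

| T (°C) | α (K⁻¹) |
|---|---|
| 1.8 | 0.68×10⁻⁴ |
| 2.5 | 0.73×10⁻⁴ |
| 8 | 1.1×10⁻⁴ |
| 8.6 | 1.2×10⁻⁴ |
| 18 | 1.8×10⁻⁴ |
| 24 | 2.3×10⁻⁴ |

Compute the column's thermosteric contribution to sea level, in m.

Layer 1 at 24 °C → α = 2.3×10⁻⁴ K⁻¹
Layer 2 at 18 °C → α = 1.8×10⁻⁴ K⁻¹
Layer 3 at 8.6 °C → α = 1.2×10⁻⁴ K⁻¹
Layer 4 at 1.8 °C → α = 0.68×10⁻⁴ K⁻¹
0–180 m: 1.9 × 180 × 2.3×10⁻⁴ = 0.07866 m
0.56 × 1.8×10⁻⁴ × 260 = 0.026208 m
Layer 3: 1.2×10⁻⁴ × 0.25 × 860 = 0.02580 m
Layer 4: 1700 × 0.14 × 0.68×10⁻⁴ = 0.016184 m
Δh = 0.07866 + 0.026208 + 0.02580 + 0.016184 = 0.146852 m ≈ 0.147 m

0.147 m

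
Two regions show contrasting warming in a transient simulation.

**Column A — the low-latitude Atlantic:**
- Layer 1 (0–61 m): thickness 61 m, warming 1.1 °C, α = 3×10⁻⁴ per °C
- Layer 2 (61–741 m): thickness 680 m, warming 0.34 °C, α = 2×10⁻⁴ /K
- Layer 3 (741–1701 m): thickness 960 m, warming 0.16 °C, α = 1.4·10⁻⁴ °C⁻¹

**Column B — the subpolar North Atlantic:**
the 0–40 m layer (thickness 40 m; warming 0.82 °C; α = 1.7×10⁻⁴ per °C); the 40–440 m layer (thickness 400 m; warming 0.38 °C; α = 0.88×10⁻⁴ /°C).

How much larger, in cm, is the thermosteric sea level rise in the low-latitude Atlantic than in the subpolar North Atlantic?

A 3×10⁻⁴ × 1.1 × 61 = 0.02013 m
A 61–741 m: 2×10⁻⁴ × 0.34 × 680 = 0.04624 m
A 1.4×10⁻⁴ × 960 × 0.16 = 0.021504 m
A total: 0.087874 m
B 0–40 m: 40 × 0.82 × 1.7×10⁻⁴ = 0.005576 m
B 40–440 m: 0.88×10⁻⁴ × 400 × 0.38 = 0.013376 m
B total: 0.018952 m
Difference: 0.087874 − 0.018952 = 0.068922 m

6.9 cm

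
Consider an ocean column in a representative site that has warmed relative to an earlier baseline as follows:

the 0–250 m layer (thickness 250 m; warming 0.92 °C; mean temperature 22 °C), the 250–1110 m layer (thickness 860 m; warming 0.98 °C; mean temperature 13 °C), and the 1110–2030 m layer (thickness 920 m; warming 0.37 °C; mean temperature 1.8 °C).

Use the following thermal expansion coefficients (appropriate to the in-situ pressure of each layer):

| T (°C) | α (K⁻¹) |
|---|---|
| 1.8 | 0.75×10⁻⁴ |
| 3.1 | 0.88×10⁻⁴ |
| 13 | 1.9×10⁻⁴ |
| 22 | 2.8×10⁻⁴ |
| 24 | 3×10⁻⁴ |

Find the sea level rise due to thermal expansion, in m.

Layer 1 at 22 °C → α = 2.8×10⁻⁴ K⁻¹
Layer 2 at 13 °C → α = 1.9×10⁻⁴ K⁻¹
Layer 3 at 1.8 °C → α = 0.75×10⁻⁴ K⁻¹
250 × 0.92 × 2.8×10⁻⁴ = 0.06440 m
1.9×10⁻⁴ × 0.98 × 860 = 0.160132 m
Layer 3: 920 × 0.75×10⁻⁴ × 0.37 = 0.02553 m
Δh = 0.06440 + 0.160132 + 0.02553 = 0.250062 m ≈ 0.250 m

Δh ≈ 0.250 m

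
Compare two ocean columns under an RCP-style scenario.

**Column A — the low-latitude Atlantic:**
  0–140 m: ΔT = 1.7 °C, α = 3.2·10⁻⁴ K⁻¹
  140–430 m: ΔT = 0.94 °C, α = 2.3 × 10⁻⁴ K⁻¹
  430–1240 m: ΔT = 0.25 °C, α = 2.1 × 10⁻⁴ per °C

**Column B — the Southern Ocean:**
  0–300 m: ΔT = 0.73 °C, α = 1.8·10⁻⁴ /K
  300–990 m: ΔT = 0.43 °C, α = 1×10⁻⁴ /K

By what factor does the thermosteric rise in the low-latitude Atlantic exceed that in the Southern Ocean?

A Layer 1: 3.2×10⁻⁴ × 1.7 × 140 = 0.07616 m
A 140–430 m: 290 × 0.94 × 2.3×10⁻⁴ = 0.062698 m
A Layer 3: 0.25 × 2.1×10⁻⁴ × 810 = 0.042525 m
A total: 0.181383 m
B 300 × 1.8×10⁻⁴ × 0.73 = 0.03942 m
B Layer 2: 1×10⁻⁴ × 690 × 0.43 = 0.02967 m
B total: 0.06909 m
Ratio: 0.181383 / 0.06909 ≈ 2.625

2.63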